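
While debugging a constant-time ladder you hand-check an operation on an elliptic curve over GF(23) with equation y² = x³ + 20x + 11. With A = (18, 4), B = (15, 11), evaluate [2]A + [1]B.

(2, 6)

First 2A:
Repeated addition: build up to 2A.
2A: tangent at (18, 4): λ = (3·18² + 20)/(2·4) ≡ 3/8. 8⁻¹ ≡ 3 (mod 23) since 8·3 = 24 ≡ 1, so λ ≡ 3·3 ≡ 9.
  x = λ² - 18 - 18 = 81 - 36 ≡ 22; y = λ·(18 - 22) - 4 ≡ 6. → (22, 6)
2A = (22, 6).
Finally 2A + B:
(22, 6) + (15, 11). λ = (11 - 6)/(15 - 22) ≡ 5/16 mod 23. 16⁻¹ ≡ 13 (mod 23), so λ ≡ 19.
  x = λ² - 22 - 15 = 361 - 37 ≡ 2; y = λ·(22 - 2) - 6 ≡ 6. → (2, 6)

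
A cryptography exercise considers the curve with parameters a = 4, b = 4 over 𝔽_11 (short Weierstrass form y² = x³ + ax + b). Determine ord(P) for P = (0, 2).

11

2P: tangent at (0, 2): λ = (3·0² + 4)/(2·2) ≡ 4/4. 4⁻¹ ≡ 3 (mod 11), so λ ≡ 4·3 ≡ 1.
  x = λ² - 0 - 0 = 1 - 0 ≡ 1; y = λ·(0 - 1) - 2 ≡ 8. → (1, 8)
3P: (1, 8) + (0, 2). λ = (2 - 8)/(0 - 1) ≡ 5/10 mod 11. 10⁻¹ ≡ 10 (mod 11) since 10·10 = 100 ≡ 1, so λ ≡ 6.
  x = λ² - 1 - 0 = 36 - 1 ≡ 2; y = λ·(1 - 2) - 8 ≡ 8. → (2, 8)
4P: (2, 8) + (0, 2). λ = (2 - 8)/(0 - 2) ≡ 5/9 mod 11. 9⁻¹ ≡ 5 (mod 11), so λ ≡ 3.
  x = λ² - 2 - 0 = 9 - 2 ≡ 7; y = λ·(2 - 7) - 8 ≡ 10. → (7, 10)
5P: (7, 10) + (0, 2). λ = (2 - 10)/(0 - 7) ≡ 3/4 mod 11. 4⁻¹ ≡ 3 (mod 11) since 4·3 = 12 ≡ 1, so λ ≡ 9.
  x = λ² - 7 - 0 = 81 - 7 ≡ 8; y = λ·(7 - 8) - 10 ≡ 3. → (8, 3)
6P: (8, 3) + (0, 2). λ = (2 - 3)/(0 - 8) ≡ 10/3 mod 11. 3⁻¹ ≡ 4 (mod 11), so λ ≡ 7.
  x = λ² - 8 - 0 = 49 - 8 ≡ 8; y = λ·(8 - 8) - 3 ≡ 8. → (8, 8)
7P: (8, 8) + (0, 2). λ = (2 - 8)/(0 - 8) ≡ 5/3 mod 11. 3⁻¹ ≡ 4 (mod 11) since 3·4 = 12 ≡ 1, so λ ≡ 9.
  x = λ² - 8 - 0 = 81 - 8 ≡ 7; y = λ·(8 - 7) - 8 ≡ 1. → (7, 1)
8P: (7, 1) + (0, 2). λ = (2 - 1)/(0 - 7) ≡ 1/4 mod 11. 4⁻¹ ≡ 3 (mod 11) since 4·3 = 12 ≡ 1, so λ ≡ 3.
  x = λ² - 7 - 0 = 9 - 7 ≡ 2; y = λ·(7 - 2) - 1 ≡ 3. → (2, 3)
9P: (2, 3) + (0, 2). λ = (2 - 3)/(0 - 2) ≡ 10/9 mod 11. 9⁻¹ ≡ 5 (mod 11), so λ ≡ 6.
  x = λ² - 2 - 0 = 36 - 2 ≡ 1; y = λ·(2 - 1) - 3 ≡ 3. → (1, 3)
10P: (1, 3) + (0, 2). λ = (2 - 3)/(0 - 1) ≡ 10/10 mod 11. 10⁻¹ ≡ 10 (mod 11), so λ ≡ 1.
  x = λ² - 1 - 0 = 1 - 1 ≡ 0; y = λ·(1 - 0) - 3 ≡ 9. → (0, 9)
11P: (0, 9) + (0, 2): same x and y₁ ≡ -y₂, so the sum is the point at infinity.
11P = the point at infinity, so the order is 11.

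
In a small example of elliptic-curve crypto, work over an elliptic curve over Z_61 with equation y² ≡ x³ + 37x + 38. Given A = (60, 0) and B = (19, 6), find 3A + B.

(1, 36)

First 3A:
Repeated addition: build up to 3A.
2A: (60, 0) + (60, 0): same x and y₁ ≡ -y₂, so the sum is O.
3A: O + (60, 0) = (60, 0) (identity).
3A = (60, 0).
Finally 3A + B:
(60, 0) + (19, 6). λ = (6 - 0)/(19 - 60) ≡ 6/20 mod 61. 20⁻¹ ≡ 58 (mod 61) since 20·58 = 1160 ≡ 1, so λ ≡ 43.
  x = λ² - 60 - 19 = 1849 - 79 ≡ 1; y = λ·(60 - 1) - 0 ≡ 36. → (1, 36)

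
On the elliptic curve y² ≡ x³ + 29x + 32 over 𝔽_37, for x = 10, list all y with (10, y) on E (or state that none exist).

x³ + 29x + 32 = 1322 ≡ 27 (mod 37).
Square roots of 27 mod 37: 8 and 29 (since 8² = 64 ≡ 27).

8, 29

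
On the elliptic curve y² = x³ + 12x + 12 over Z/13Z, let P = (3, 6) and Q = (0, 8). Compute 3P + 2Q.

(8, 3)

First 3P:
Repeated addition: build up to 3P.
2P: tangent at (3, 6): λ = (3·3² + 12)/(2·6) ≡ 0/12. 12⁻¹ ≡ 12 (mod 13) since 12·12 = 144 ≡ 1, so λ ≡ 0·12 ≡ 0.
  x = λ² - 3 - 3 = 0 - 6 ≡ 7; y = λ·(3 - 7) - 6 ≡ 7. → (7, 7)
3P: (7, 7) + (3, 6). λ = (6 - 7)/(3 - 7) ≡ 12/9 mod 13. 9⁻¹ ≡ 3 (mod 13), so λ ≡ 10.
  x = λ² - 7 - 3 = 100 - 10 ≡ 12; y = λ·(7 - 12) - 7 ≡ 8. → (12, 8)
3P = (12, 8).
Next 2Q:
Repeated addition: build up to 2Q.
2Q: tangent at (0, 8): λ = (3·0² + 12)/(2·8) ≡ 12/3. 3⁻¹ ≡ 9 (mod 13) since 3·9 = 27 ≡ 1, so λ ≡ 12·9 ≡ 4.
  x = λ² - 0 - 0 = 16 - 0 ≡ 3; y = λ·(0 - 3) - 8 ≡ 6. → (3, 6)
2Q = (3, 6).
Finally 3P + 2Q:
(12, 8) + (3, 6). λ = (6 - 8)/(3 - 12) ≡ 11/4 mod 13. 4⁻¹ ≡ 10 (mod 13), so λ ≡ 6.
  x = λ² - 12 - 3 = 36 - 15 ≡ 8; y = λ·(12 - 8) - 8 ≡ 3. → (8, 3)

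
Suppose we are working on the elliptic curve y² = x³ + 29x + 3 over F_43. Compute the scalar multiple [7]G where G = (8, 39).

(29, 11)

Double-and-add on 7 = (111)₂. Start with G = (8, 39) for the leading 1-bit.
double: tangent at (8, 39): λ = (3·8² + 29)/(2·39) ≡ 6/35. 35⁻¹ ≡ 16 (mod 43) since 35·16 = 560 ≡ 1, so λ ≡ 6·16 ≡ 10.
  x = λ² - 8 - 8 = 100 - 16 ≡ 41; y = λ·(8 - 41) - 39 ≡ 18. → (41, 18)
add G: (41, 18) + (8, 39). λ = (39 - 18)/(8 - 41) ≡ 21/10 mod 43. 10⁻¹ ≡ 13 (mod 43), so λ ≡ 15.
  x = λ² - 41 - 8 = 225 - 49 ≡ 4; y = λ·(41 - 4) - 18 ≡ 21. → (4, 21)
double: tangent at (4, 21): λ = (3·4² + 29)/(2·21) ≡ 34/42. 42⁻¹ ≡ 42 (mod 43) since 42·42 = 1764 ≡ 1, so λ ≡ 34·42 ≡ 9.
  x = λ² - 4 - 4 = 81 - 8 ≡ 30; y = λ·(4 - 30) - 21 ≡ 3. → (30, 3)
add G: (30, 3) + (8, 39). λ = (39 - 3)/(8 - 30) ≡ 36/21 mod 43. 21⁻¹ ≡ 41 (mod 43), so λ ≡ 14.
  x = λ² - 30 - 8 = 196 - 38 ≡ 29; y = λ·(30 - 29) - 3 ≡ 11. → (29, 11)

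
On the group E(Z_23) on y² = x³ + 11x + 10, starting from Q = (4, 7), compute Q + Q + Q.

Repeated addition: build up to 3Q.
2Q: tangent at (4, 7): λ = (3·4² + 11)/(2·7) ≡ 13/14. 14⁻¹ ≡ 5 (mod 23), so λ ≡ 13·5 ≡ 19.
  x = λ² - 4 - 4 = 361 - 8 ≡ 8; y = λ·(4 - 8) - 7 ≡ 9. → (8, 9)
3Q: (8, 9) + (4, 7). λ = (7 - 9)/(4 - 8) ≡ 21/19 mod 23. 19⁻¹ ≡ 17 (mod 23), so λ ≡ 12.
  x = λ² - 8 - 4 = 144 - 12 ≡ 17; y = λ·(8 - 17) - 9 ≡ 21. → (17, 21)

(17, 21)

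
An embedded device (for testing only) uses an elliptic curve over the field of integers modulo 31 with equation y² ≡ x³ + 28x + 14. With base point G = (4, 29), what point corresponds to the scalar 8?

(30, 4)

Double-and-add on 8 = (1000)₂. Start with G = (4, 29) for the leading 1-bit.
double: tangent at (4, 29): λ = (3·4² + 28)/(2·29) ≡ 14/27. 27⁻¹ ≡ 23 (mod 31), so λ ≡ 14·23 ≡ 12.
  x = λ² - 4 - 4 = 144 - 8 ≡ 12; y = λ·(4 - 12) - 29 ≡ 30. → (12, 30)
double: tangent at (12, 30): λ = (3·12² + 28)/(2·30) ≡ 26/29. 29⁻¹ ≡ 15 (mod 31) since 29·15 = 435 ≡ 1, so λ ≡ 26·15 ≡ 18.
  x = λ² - 12 - 12 = 324 - 24 ≡ 21; y = λ·(12 - 21) - 30 ≡ 25. → (21, 25)
double: tangent at (21, 25): λ = (3·21² + 28)/(2·25) ≡ 18/19. 19⁻¹ ≡ 18 (mod 31), so λ ≡ 18·18 ≡ 14.
  x = λ² - 21 - 21 = 196 - 42 ≡ 30; y = λ·(21 - 30) - 25 ≡ 4. → (30, 4)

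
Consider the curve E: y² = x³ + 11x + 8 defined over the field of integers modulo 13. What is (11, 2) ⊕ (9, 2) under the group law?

(11, 2) + (9, 2). λ = (2 - 2)/(9 - 11) ≡ 0/11 mod 13. 11⁻¹ ≡ 6 (mod 13), so λ ≡ 0.
  x = λ² - 11 - 9 = 0 - 20 ≡ 6; y = λ·(11 - 6) - 2 ≡ 11. → (6, 11)

(6, 11)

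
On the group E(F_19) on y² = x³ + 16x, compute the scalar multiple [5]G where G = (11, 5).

(0, 0)

Repeated addition: build up to 5G.
2G: tangent at (11, 5): λ = (3·11² + 16)/(2·5) ≡ 18/10. 10⁻¹ ≡ 2 (mod 19), so λ ≡ 18·2 ≡ 17.
  x = λ² - 11 - 11 = 289 - 22 ≡ 1; y = λ·(11 - 1) - 5 ≡ 13. → (1, 13)
3G: (1, 13) + (11, 5). λ = (5 - 13)/(11 - 1) ≡ 11/10 mod 19. 10⁻¹ ≡ 2 (mod 19), so λ ≡ 3.
  x = λ² - 1 - 11 = 9 - 12 ≡ 16; y = λ·(1 - 16) - 13 ≡ 18. → (16, 18)
4G: (16, 18) + (11, 5). λ = (5 - 18)/(11 - 16) ≡ 6/14 mod 19. 14⁻¹ ≡ 15 (mod 19), so λ ≡ 14.
  x = λ² - 16 - 11 = 196 - 27 ≡ 17; y = λ·(16 - 17) - 18 ≡ 6. → (17, 6)
5G: (17, 6) + (11, 5). λ = (5 - 6)/(11 - 17) ≡ 18/13 mod 19. 13⁻¹ ≡ 3 (mod 19), so λ ≡ 16.
  x = λ² - 17 - 11 = 256 - 28 ≡ 0; y = λ·(17 - 0) - 6 ≡ 0. → (0, 0)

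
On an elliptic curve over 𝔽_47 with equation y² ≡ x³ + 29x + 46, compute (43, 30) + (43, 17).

O

The two points share x = 43 and their y-coordinates satisfy 30 + 17 ≡ 0 (mod 47), so they are inverses. Their sum is 𝒪.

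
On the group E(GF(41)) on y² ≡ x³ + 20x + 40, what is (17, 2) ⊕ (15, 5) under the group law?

(1, 15)

(17, 2) + (15, 5). λ = (5 - 2)/(15 - 17) ≡ 3/39 mod 41. 39⁻¹ ≡ 20 (mod 41) since 39·20 = 780 ≡ 1, so λ ≡ 19.
  x = λ² - 17 - 15 = 361 - 32 ≡ 1; y = λ·(17 - 1) - 2 ≡ 15. → (1, 15)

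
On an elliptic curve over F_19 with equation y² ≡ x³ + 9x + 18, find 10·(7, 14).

(2, 5)

Write P = (7, 14).
Repeated addition: build up to 10P.
2P: tangent at (7, 14): λ = (3·7² + 9)/(2·14) ≡ 4/9. 9⁻¹ ≡ 17 (mod 19), so λ ≡ 4·17 ≡ 11.
  x = λ² - 7 - 7 = 121 - 14 ≡ 12; y = λ·(7 - 12) - 14 ≡ 7. → (12, 7)
3P: (12, 7) + (7, 14). λ = (14 - 7)/(7 - 12) ≡ 7/14 mod 19. 14⁻¹ ≡ 15 (mod 19) since 14·15 = 210 ≡ 1, so λ ≡ 10.
  x = λ² - 12 - 7 = 100 - 19 ≡ 5; y = λ·(12 - 5) - 7 ≡ 6. → (5, 6)
4P: (5, 6) + (7, 14). λ = (14 - 6)/(7 - 5) ≡ 8/2 mod 19. 2⁻¹ ≡ 10 (mod 19) since 2·10 = 20 ≡ 1, so λ ≡ 4.
  x = λ² - 5 - 7 = 16 - 12 ≡ 4; y = λ·(5 - 4) - 6 ≡ 17. → (4, 17)
5P: (4, 17) + (7, 14). λ = (14 - 17)/(7 - 4) ≡ 16/3 mod 19. 3⁻¹ ≡ 13 (mod 19) since 3·13 = 39 ≡ 1, so λ ≡ 18.
  x = λ² - 4 - 7 = 324 - 11 ≡ 9; y = λ·(4 - 9) - 17 ≡ 7. → (9, 7)
6P: (9, 7) + (7, 14). λ = (14 - 7)/(7 - 9) ≡ 7/17 mod 19. 17⁻¹ ≡ 9 (mod 19), so λ ≡ 6.
  x = λ² - 9 - 7 = 36 - 16 ≡ 1; y = λ·(9 - 1) - 7 ≡ 3. → (1, 3)
7P: (1, 3) + (7, 14). λ = (14 - 3)/(7 - 1) ≡ 11/6 mod 19. 6⁻¹ ≡ 16 (mod 19), so λ ≡ 5.
  x = λ² - 1 - 7 = 25 - 8 ≡ 17; y = λ·(1 - 17) - 3 ≡ 12. → (17, 12)
8P: (17, 12) + (7, 14). λ = (14 - 12)/(7 - 17) ≡ 2/9 mod 19. 9⁻¹ ≡ 17 (mod 19), so λ ≡ 15.
  x = λ² - 17 - 7 = 225 - 24 ≡ 11; y = λ·(17 - 11) - 12 ≡ 2. → (11, 2)
9P: (11, 2) + (7, 14). λ = (14 - 2)/(7 - 11) ≡ 12/15 mod 19. 15⁻¹ ≡ 14 (mod 19) since 15·14 = 210 ≡ 1, so λ ≡ 16.
  x = λ² - 11 - 7 = 256 - 18 ≡ 10; y = λ·(11 - 10) - 2 ≡ 14. → (10, 14)
10P: (10, 14) + (7, 14). λ = (14 - 14)/(7 - 10) ≡ 0/16 mod 19. 16⁻¹ ≡ 6 (mod 19) since 16·6 = 96 ≡ 1, so λ ≡ 0.
  x = λ² - 10 - 7 = 0 - 17 ≡ 2; y = λ·(10 - 2) - 14 ≡ 5. → (2, 5)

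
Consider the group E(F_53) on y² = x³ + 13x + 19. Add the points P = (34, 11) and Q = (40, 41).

(34, 11) + (40, 41). λ = (41 - 11)/(40 - 34) ≡ 30/6 mod 53. 6⁻¹ ≡ 9 (mod 53), so λ ≡ 5.
  x = λ² - 34 - 40 = 25 - 74 ≡ 4; y = λ·(34 - 4) - 11 ≡ 33. → (4, 33)

(4, 33)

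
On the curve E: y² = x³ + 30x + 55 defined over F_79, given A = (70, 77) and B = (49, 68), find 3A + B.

First 3A:
Repeated addition: build up to 3A.
2A: tangent at (70, 77): λ = (3·70² + 30)/(2·77) ≡ 36/75. 75⁻¹ ≡ 59 (mod 79) since 75·59 = 4425 ≡ 1, so λ ≡ 36·59 ≡ 70.
  x = λ² - 70 - 70 = 4900 - 140 ≡ 20; y = λ·(70 - 20) - 77 ≡ 26. → (20, 26)
3A: (20, 26) + (70, 77). λ = (77 - 26)/(70 - 20) ≡ 51/50 mod 79. 50⁻¹ ≡ 49 (mod 79), so λ ≡ 50.
  x = λ² - 20 - 70 = 2500 - 90 ≡ 40; y = λ·(20 - 40) - 26 ≡ 1. → (40, 1)
3A = (40, 1).
Finally 3A + B:
(40, 1) + (49, 68). λ = (68 - 1)/(49 - 40) ≡ 67/9 mod 79. 9⁻¹ ≡ 44 (mod 79) since 9·44 = 396 ≡ 1, so λ ≡ 25.
  x = λ² - 40 - 49 = 625 - 89 ≡ 62; y = λ·(40 - 62) - 1 ≡ 2. → (62, 2)

(62, 2)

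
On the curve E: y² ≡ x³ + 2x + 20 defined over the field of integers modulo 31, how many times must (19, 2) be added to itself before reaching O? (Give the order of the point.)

6

2P: tangent at (19, 2): λ = (3·19² + 2)/(2·2) ≡ 0/4. 4⁻¹ ≡ 8 (mod 31), so λ ≡ 0·8 ≡ 0.
  x = λ² - 19 - 19 = 0 - 38 ≡ 24; y = λ·(19 - 24) - 2 ≡ 29. → (24, 29)
3P: (24, 29) + (19, 2). λ = (2 - 29)/(19 - 24) ≡ 4/26 mod 31. 26⁻¹ ≡ 6 (mod 31), so λ ≡ 24.
  x = λ² - 24 - 19 = 576 - 43 ≡ 6; y = λ·(24 - 6) - 29 ≡ 0. → (6, 0)
4P: (6, 0) + (19, 2). λ = (2 - 0)/(19 - 6) ≡ 2/13 mod 31. 13⁻¹ ≡ 12 (mod 31) since 13·12 = 156 ≡ 1, so λ ≡ 24.
  x = λ² - 6 - 19 = 576 - 25 ≡ 24; y = λ·(6 - 24) - 0 ≡ 2. → (24, 2)
5P: (24, 2) + (19, 2). λ = (2 - 2)/(19 - 24) ≡ 0/26 mod 31. 26⁻¹ ≡ 6 (mod 31) since 26·6 = 156 ≡ 1, so λ ≡ 0.
  x = λ² - 24 - 19 = 0 - 43 ≡ 19; y = λ·(24 - 19) - 2 ≡ 29. → (19, 29)
6P: (19, 29) + (19, 2): same x and y₁ ≡ -y₂, so the sum is O.
6P = O, so the order is 6.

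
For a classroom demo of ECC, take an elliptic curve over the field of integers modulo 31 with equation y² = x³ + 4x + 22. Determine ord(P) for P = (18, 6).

2P: tangent at (18, 6): λ = (3·18² + 4)/(2·6) ≡ 15/12. 12⁻¹ ≡ 13 (mod 31), so λ ≡ 15·13 ≡ 9.
  x = λ² - 18 - 18 = 81 - 36 ≡ 14; y = λ·(18 - 14) - 6 ≡ 30. → (14, 30)
3P: (14, 30) + (18, 6). λ = (6 - 30)/(18 - 14) ≡ 7/4 mod 31. 4⁻¹ ≡ 8 (mod 31), so λ ≡ 25.
  x = λ² - 14 - 18 = 625 - 32 ≡ 4; y = λ·(14 - 4) - 30 ≡ 3. → (4, 3)
4P: (4, 3) + (18, 6). λ = (6 - 3)/(18 - 4) ≡ 3/14 mod 31. 14⁻¹ ≡ 20 (mod 31), so λ ≡ 29.
  x = λ² - 4 - 18 = 841 - 22 ≡ 13; y = λ·(4 - 13) - 3 ≡ 15. → (13, 15)
5P: (13, 15) + (18, 6). λ = (6 - 15)/(18 - 13) ≡ 22/5 mod 31. 5⁻¹ ≡ 25 (mod 31) since 5·25 = 125 ≡ 1, so λ ≡ 23.
  x = λ² - 13 - 18 = 529 - 31 ≡ 2; y = λ·(13 - 2) - 15 ≡ 21. → (2, 21)
6P: (2, 21) + (18, 6). λ = (6 - 21)/(18 - 2) ≡ 16/16 mod 31. 16⁻¹ ≡ 2 (mod 31), so λ ≡ 1.
  x = λ² - 2 - 18 = 1 - 20 ≡ 12; y = λ·(2 - 12) - 21 ≡ 0. → (12, 0)
7P: (12, 0) + (18, 6). λ = (6 - 0)/(18 - 12) ≡ 6/6 mod 31. 6⁻¹ ≡ 26 (mod 31), so λ ≡ 1.
  x = λ² - 12 - 18 = 1 - 30 ≡ 2; y = λ·(12 - 2) - 0 ≡ 10. → (2, 10)
8P: (2, 10) + (18, 6). λ = (6 - 10)/(18 - 2) ≡ 27/16 mod 31. 16⁻¹ ≡ 2 (mod 31), so λ ≡ 23.
  x = λ² - 2 - 18 = 529 - 20 ≡ 13; y = λ·(2 - 13) - 10 ≡ 16. → (13, 16)
9P: (13, 16) + (18, 6). λ = (6 - 16)/(18 - 13) ≡ 21/5 mod 31. 5⁻¹ ≡ 25 (mod 31), so λ ≡ 29.
  x = λ² - 13 - 18 = 841 - 31 ≡ 4; y = λ·(13 - 4) - 16 ≡ 28. → (4, 28)
10P: (4, 28) + (18, 6). λ = (6 - 28)/(18 - 4) ≡ 9/14 mod 31. 14⁻¹ ≡ 20 (mod 31), so λ ≡ 25.
  x = λ² - 4 - 18 = 625 - 22 ≡ 14; y = λ·(4 - 14) - 28 ≡ 1. → (14, 1)
11P: (14, 1) + (18, 6). λ = (6 - 1)/(18 - 14) ≡ 5/4 mod 31. 4⁻¹ ≡ 8 (mod 31) since 4·8 = 32 ≡ 1, so λ ≡ 9.
  x = λ² - 14 - 18 = 81 - 32 ≡ 18; y = λ·(14 - 18) - 1 ≡ 25. → (18, 25)
12P: (18, 25) + (18, 6): same x and y₁ ≡ -y₂, so the sum is O.
12P = O, so the order is 12.

12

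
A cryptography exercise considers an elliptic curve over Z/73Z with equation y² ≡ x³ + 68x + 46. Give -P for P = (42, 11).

-(42, 11) = (42, -11 mod 73) = (42, 62).

(42, 62)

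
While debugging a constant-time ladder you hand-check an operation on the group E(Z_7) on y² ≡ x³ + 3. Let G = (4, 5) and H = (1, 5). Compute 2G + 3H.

(3, 3)

First 2G:
Repeated addition: build up to 2G.
2G: tangent at (4, 5): λ = (3·4² + 0)/(2·5) ≡ 6/3. 3⁻¹ ≡ 5 (mod 7), so λ ≡ 6·5 ≡ 2.
  x = λ² - 4 - 4 = 4 - 8 ≡ 3; y = λ·(4 - 3) - 5 ≡ 4. → (3, 4)
2G = (3, 4).
Next 3H:
Repeated addition: build up to 3H.
2H: tangent at (1, 5): λ = (3·1² + 0)/(2·5) ≡ 3/3. 3⁻¹ ≡ 5 (mod 7), so λ ≡ 3·5 ≡ 1.
  x = λ² - 1 - 1 = 1 - 2 ≡ 6; y = λ·(1 - 6) - 5 ≡ 4. → (6, 4)
3H: (6, 4) + (1, 5). λ = (5 - 4)/(1 - 6) ≡ 1/2 mod 7. 2⁻¹ ≡ 4 (mod 7), so λ ≡ 4.
  x = λ² - 6 - 1 = 16 - 7 ≡ 2; y = λ·(6 - 2) - 4 ≡ 5. → (2, 5)
3H = (2, 5).
Finally 2G + 3H:
(3, 4) + (2, 5). λ = (5 - 4)/(2 - 3) ≡ 1/6 mod 7. 6⁻¹ ≡ 6 (mod 7), so λ ≡ 6.
  x = λ² - 3 - 2 = 36 - 5 ≡ 3; y = λ·(3 - 3) - 4 ≡ 3. → (3, 3)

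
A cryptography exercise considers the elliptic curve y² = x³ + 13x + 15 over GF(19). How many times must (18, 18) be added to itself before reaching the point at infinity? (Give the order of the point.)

12

2P: tangent at (18, 18): λ = (3·18² + 13)/(2·18) ≡ 16/17. 17⁻¹ ≡ 9 (mod 19), so λ ≡ 16·9 ≡ 11.
  x = λ² - 18 - 18 = 121 - 36 ≡ 9; y = λ·(18 - 9) - 18 ≡ 5. → (9, 5)
3P: (9, 5) + (18, 18). λ = (18 - 5)/(18 - 9) ≡ 13/9 mod 19. 9⁻¹ ≡ 17 (mod 19), so λ ≡ 12.
  x = λ² - 9 - 18 = 144 - 27 ≡ 3; y = λ·(9 - 3) - 5 ≡ 10. → (3, 10)
4P: (3, 10) + (18, 18). λ = (18 - 10)/(18 - 3) ≡ 8/15 mod 19. 15⁻¹ ≡ 14 (mod 19), so λ ≡ 17.
  x = λ² - 3 - 18 = 289 - 21 ≡ 2; y = λ·(3 - 2) - 10 ≡ 7. → (2, 7)
5P: (2, 7) + (18, 18). λ = (18 - 7)/(18 - 2) ≡ 11/16 mod 19. 16⁻¹ ≡ 6 (mod 19), so λ ≡ 9.
  x = λ² - 2 - 18 = 81 - 20 ≡ 4; y = λ·(2 - 4) - 7 ≡ 13. → (4, 13)
6P: (4, 13) + (18, 18). λ = (18 - 13)/(18 - 4) ≡ 5/14 mod 19. 14⁻¹ ≡ 15 (mod 19), so λ ≡ 18.
  x = λ² - 4 - 18 = 324 - 22 ≡ 17; y = λ·(4 - 17) - 13 ≡ 0. → (17, 0)
7P: (17, 0) + (18, 18). λ = (18 - 0)/(18 - 17) ≡ 18/1 mod 19. 1⁻¹ ≡ 1 (mod 19) since 1·1 = 1 ≡ 1, so λ ≡ 18.
  x = λ² - 17 - 18 = 324 - 35 ≡ 4; y = λ·(17 - 4) - 0 ≡ 6. → (4, 6)
8P: (4, 6) + (18, 18). λ = (18 - 6)/(18 - 4) ≡ 12/14 mod 19. 14⁻¹ ≡ 15 (mod 19) since 14·15 = 210 ≡ 1, so λ ≡ 9.
  x = λ² - 4 - 18 = 81 - 22 ≡ 2; y = λ·(4 - 2) - 6 ≡ 12. → (2, 12)
9P: (2, 12) + (18, 18). λ = (18 - 12)/(18 - 2) ≡ 6/16 mod 19. 16⁻¹ ≡ 6 (mod 19), so λ ≡ 17.
  x = λ² - 2 - 18 = 289 - 20 ≡ 3; y = λ·(2 - 3) - 12 ≡ 9. → (3, 9)
10P: (3, 9) + (18, 18). λ = (18 - 9)/(18 - 3) ≡ 9/15 mod 19. 15⁻¹ ≡ 14 (mod 19) since 15·14 = 210 ≡ 1, so λ ≡ 12.
  x = λ² - 3 - 18 = 144 - 21 ≡ 9; y = λ·(3 - 9) - 9 ≡ 14. → (9, 14)
11P: (9, 14) + (18, 18). λ = (18 - 14)/(18 - 9) ≡ 4/9 mod 19. 9⁻¹ ≡ 17 (mod 19), so λ ≡ 11.
  x = λ² - 9 - 18 = 121 - 27 ≡ 18; y = λ·(9 - 18) - 14 ≡ 1. → (18, 1)
12P: (18, 1) + (18, 18): same x and y₁ ≡ -y₂, so the sum is the point at infinity.
12P = the point at infinity, so the order is 12.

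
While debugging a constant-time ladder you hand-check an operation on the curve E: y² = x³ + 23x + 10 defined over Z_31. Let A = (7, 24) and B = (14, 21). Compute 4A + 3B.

(15, 14)

First 4A:
Double-and-add on 4 = (100)₂. Start with A = (7, 24) for the leading 1-bit.
double: tangent at (7, 24): λ = (3·7² + 23)/(2·24) ≡ 15/17. 17⁻¹ ≡ 11 (mod 31), so λ ≡ 15·11 ≡ 10.
  x = λ² - 7 - 7 = 100 - 14 ≡ 24; y = λ·(7 - 24) - 24 ≡ 23. → (24, 23)
double: tangent at (24, 23): λ = (3·24² + 23)/(2·23) ≡ 15/15. 15⁻¹ ≡ 29 (mod 31), so λ ≡ 15·29 ≡ 1.
  x = λ² - 24 - 24 = 1 - 48 ≡ 15; y = λ·(24 - 15) - 23 ≡ 17. → (15, 17)
4A = (15, 17).
Next 3B:
Repeated addition: build up to 3B.
2B: tangent at (14, 21): λ = (3·14² + 23)/(2·21) ≡ 22/11. 11⁻¹ ≡ 17 (mod 31), so λ ≡ 22·17 ≡ 2.
  x = λ² - 14 - 14 = 4 - 28 ≡ 7; y = λ·(14 - 7) - 21 ≡ 24. → (7, 24)
3B: (7, 24) + (14, 21). λ = (21 - 24)/(14 - 7) ≡ 28/7 mod 31. 7⁻¹ ≡ 9 (mod 31) since 7·9 = 63 ≡ 1, so λ ≡ 4.
  x = λ² - 7 - 14 = 16 - 21 ≡ 26; y = λ·(7 - 26) - 24 ≡ 24. → (26, 24)
3B = (26, 24).
Finally 4A + 3B:
(15, 17) + (26, 24). λ = (24 - 17)/(26 - 15) ≡ 7/11 mod 31. 11⁻¹ ≡ 17 (mod 31), so λ ≡ 26.
  x = λ² - 15 - 26 = 676 - 41 ≡ 15; y = λ·(15 - 15) - 17 ≡ 14. → (15, 14)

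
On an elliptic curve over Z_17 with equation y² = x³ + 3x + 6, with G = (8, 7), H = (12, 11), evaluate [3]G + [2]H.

(7, 8)

First 3G:
Repeated addition: build up to 3G.
2G: tangent at (8, 7): λ = (3·8² + 3)/(2·7) ≡ 8/14. 14⁻¹ ≡ 11 (mod 17), so λ ≡ 8·11 ≡ 3.
  x = λ² - 8 - 8 = 9 - 16 ≡ 10; y = λ·(8 - 10) - 7 ≡ 4. → (10, 4)
3G: (10, 4) + (8, 7). λ = (7 - 4)/(8 - 10) ≡ 3/15 mod 17. 15⁻¹ ≡ 8 (mod 17), so λ ≡ 7.
  x = λ² - 10 - 8 = 49 - 18 ≡ 14; y = λ·(10 - 14) - 4 ≡ 2. → (14, 2)
3G = (14, 2).
Next 2H:
Repeated addition: build up to 2H.
2H: tangent at (12, 11): λ = (3·12² + 3)/(2·11) ≡ 10/5. 5⁻¹ ≡ 7 (mod 17), so λ ≡ 10·7 ≡ 2.
  x = λ² - 12 - 12 = 4 - 24 ≡ 14; y = λ·(12 - 14) - 11 ≡ 2. → (14, 2)
2H = (14, 2).
Finally 3G + 2H:
tangent at (14, 2): λ = (3·14² + 3)/(2·2) ≡ 13/4. 4⁻¹ ≡ 13 (mod 17) since 4·13 = 52 ≡ 1, so λ ≡ 13·13 ≡ 16.
  x = λ² - 14 - 14 = 256 - 28 ≡ 7; y = λ·(14 - 7) - 2 ≡ 8. → (7, 8)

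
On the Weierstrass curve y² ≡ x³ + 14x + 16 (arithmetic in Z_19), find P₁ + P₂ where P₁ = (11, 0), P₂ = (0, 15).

(11, 0) + (0, 15). λ = (15 - 0)/(0 - 11) ≡ 15/8 mod 19. 8⁻¹ ≡ 12 (mod 19), so λ ≡ 9.
  x = λ² - 11 - 0 = 81 - 11 ≡ 13; y = λ·(11 - 13) - 0 ≡ 1. → (13, 1)

(13, 1)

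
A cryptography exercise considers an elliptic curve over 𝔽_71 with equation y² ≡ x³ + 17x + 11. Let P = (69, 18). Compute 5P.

Double-and-add on 5 = (101)₂. Start with P = (69, 18) for the leading 1-bit.
double: tangent at (69, 18): λ = (3·69² + 17)/(2·18) ≡ 29/36. 36⁻¹ ≡ 2 (mod 71), so λ ≡ 29·2 ≡ 58.
  x = λ² - 69 - 69 = 3364 - 138 ≡ 31; y = λ·(69 - 31) - 18 ≡ 56. → (31, 56)
double: tangent at (31, 56): λ = (3·31² + 17)/(2·56) ≡ 60/41. 41⁻¹ ≡ 26 (mod 71) since 41·26 = 1066 ≡ 1, so λ ≡ 60·26 ≡ 69.
  x = λ² - 31 - 31 = 4761 - 62 ≡ 13; y = λ·(31 - 13) - 56 ≡ 50. → (13, 50)
add P: (13, 50) + (69, 18). λ = (18 - 50)/(69 - 13) ≡ 39/56 mod 71. 56⁻¹ ≡ 52 (mod 71), so λ ≡ 40.
  x = λ² - 13 - 69 = 1600 - 82 ≡ 27; y = λ·(13 - 27) - 50 ≡ 29. → (27, 29)

(27, 29)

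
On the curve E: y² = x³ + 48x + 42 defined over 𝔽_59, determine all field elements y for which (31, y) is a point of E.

13, 46

x³ + 48x + 42 = 31321 ≡ 51 (mod 59).
Square roots of 51 mod 59: 13 and 46 (since 13² = 169 ≡ 51).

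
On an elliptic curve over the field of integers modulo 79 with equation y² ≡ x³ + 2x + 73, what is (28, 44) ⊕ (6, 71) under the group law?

(28, 44) + (6, 71). λ = (71 - 44)/(6 - 28) ≡ 27/57 mod 79. 57⁻¹ ≡ 61 (mod 79), so λ ≡ 67.
  x = λ² - 28 - 6 = 4489 - 34 ≡ 31; y = λ·(28 - 31) - 44 ≡ 71. → (31, 71)

(31, 71)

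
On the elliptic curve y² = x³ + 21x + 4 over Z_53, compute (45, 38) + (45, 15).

The two points share x = 45 and their y-coordinates satisfy 38 + 15 ≡ 0 (mod 53), so they are inverses. Their sum is the point at infinity.

O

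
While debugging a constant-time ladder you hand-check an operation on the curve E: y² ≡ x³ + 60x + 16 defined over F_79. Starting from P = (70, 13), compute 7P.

Double-and-add on 7 = (111)₂. Start with P = (70, 13) for the leading 1-bit.
double: tangent at (70, 13): λ = (3·70² + 60)/(2·13) ≡ 66/26. 26⁻¹ ≡ 76 (mod 79), so λ ≡ 66·76 ≡ 39.
  x = λ² - 70 - 70 = 1521 - 140 ≡ 38; y = λ·(70 - 38) - 13 ≡ 50. → (38, 50)
add P: (38, 50) + (70, 13). λ = (13 - 50)/(70 - 38) ≡ 42/32 mod 79. 32⁻¹ ≡ 42 (mod 79), so λ ≡ 26.
  x = λ² - 38 - 70 = 676 - 108 ≡ 15; y = λ·(38 - 15) - 50 ≡ 74. → (15, 74)
double: tangent at (15, 74): λ = (3·15² + 60)/(2·74) ≡ 24/69. 69⁻¹ ≡ 71 (mod 79) since 69·71 = 4899 ≡ 1, so λ ≡ 24·71 ≡ 45.
  x = λ² - 15 - 15 = 2025 - 30 ≡ 20; y = λ·(15 - 20) - 74 ≡ 17. → (20, 17)
add P: (20, 17) + (70, 13). λ = (13 - 17)/(70 - 20) ≡ 75/50 mod 79. 50⁻¹ ≡ 49 (mod 79), so λ ≡ 41.
  x = λ² - 20 - 70 = 1681 - 90 ≡ 11; y = λ·(20 - 11) - 17 ≡ 36. → (11, 36)

(11, 36)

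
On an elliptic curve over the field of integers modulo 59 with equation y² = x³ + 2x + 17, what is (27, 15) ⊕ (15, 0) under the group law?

(37, 2)

(27, 15) + (15, 0). λ = (0 - 15)/(15 - 27) ≡ 44/47 mod 59. 47⁻¹ ≡ 54 (mod 59) since 47·54 = 2538 ≡ 1, so λ ≡ 16.
  x = λ² - 27 - 15 = 256 - 42 ≡ 37; y = λ·(27 - 37) - 15 ≡ 2. → (37, 2)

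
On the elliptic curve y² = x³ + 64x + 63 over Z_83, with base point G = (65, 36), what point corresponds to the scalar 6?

Double-and-add on 6 = (110)₂. Start with G = (65, 36) for the leading 1-bit.
double: tangent at (65, 36): λ = (3·65² + 64)/(2·36) ≡ 40/72. 72⁻¹ ≡ 15 (mod 83), so λ ≡ 40·15 ≡ 19.
  x = λ² - 65 - 65 = 361 - 130 ≡ 65; y = λ·(65 - 65) - 36 ≡ 47. → (65, 47)
add G: (65, 47) + (65, 36): same x and y₁ ≡ -y₂, so the sum is O.
double: O + O = O (identity).

O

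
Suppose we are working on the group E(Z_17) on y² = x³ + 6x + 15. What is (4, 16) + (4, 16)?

tangent at (4, 16): λ = (3·4² + 6)/(2·16) ≡ 3/15. 15⁻¹ ≡ 8 (mod 17), so λ ≡ 3·8 ≡ 7.
  x = λ² - 4 - 4 = 49 - 8 ≡ 7; y = λ·(4 - 7) - 16 ≡ 14. → (7, 14)

(7, 14)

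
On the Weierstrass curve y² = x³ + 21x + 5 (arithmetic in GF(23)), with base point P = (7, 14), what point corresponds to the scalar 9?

Repeated addition: build up to 9P.
2P: tangent at (7, 14): λ = (3·7² + 21)/(2·14) ≡ 7/5. 5⁻¹ ≡ 14 (mod 23) since 5·14 = 70 ≡ 1, so λ ≡ 7·14 ≡ 6.
  x = λ² - 7 - 7 = 36 - 14 ≡ 22; y = λ·(7 - 22) - 14 ≡ 11. → (22, 11)
3P: (22, 11) + (7, 14). λ = (14 - 11)/(7 - 22) ≡ 3/8 mod 23. 8⁻¹ ≡ 3 (mod 23) since 8·3 = 24 ≡ 1, so λ ≡ 9.
  x = λ² - 22 - 7 = 81 - 29 ≡ 6; y = λ·(22 - 6) - 11 ≡ 18. → (6, 18)
4P: (6, 18) + (7, 14). λ = (14 - 18)/(7 - 6) ≡ 19/1 mod 23. 1⁻¹ ≡ 1 (mod 23) since 1·1 = 1 ≡ 1, so λ ≡ 19.
  x = λ² - 6 - 7 = 361 - 13 ≡ 3; y = λ·(6 - 3) - 18 ≡ 16. → (3, 16)
5P: (3, 16) + (7, 14). λ = (14 - 16)/(7 - 3) ≡ 21/4 mod 23. 4⁻¹ ≡ 6 (mod 23), so λ ≡ 11.
  x = λ² - 3 - 7 = 121 - 10 ≡ 19; y = λ·(3 - 19) - 16 ≡ 15. → (19, 15)
6P: (19, 15) + (7, 14). λ = (14 - 15)/(7 - 19) ≡ 22/11 mod 23. 11⁻¹ ≡ 21 (mod 23) since 11·21 = 231 ≡ 1, so λ ≡ 2.
  x = λ² - 19 - 7 = 4 - 26 ≡ 1; y = λ·(19 - 1) - 15 ≡ 21. → (1, 21)
7P: (1, 21) + (7, 14). λ = (14 - 21)/(7 - 1) ≡ 16/6 mod 23. 6⁻¹ ≡ 4 (mod 23) since 6·4 = 24 ≡ 1, so λ ≡ 18.
  x = λ² - 1 - 7 = 324 - 8 ≡ 17; y = λ·(1 - 17) - 21 ≡ 13. → (17, 13)
8P: (17, 13) + (7, 14). λ = (14 - 13)/(7 - 17) ≡ 1/13 mod 23. 13⁻¹ ≡ 16 (mod 23), so λ ≡ 16.
  x = λ² - 17 - 7 = 256 - 24 ≡ 2; y = λ·(17 - 2) - 13 ≡ 20. → (2, 20)
9P: (2, 20) + (7, 14). λ = (14 - 20)/(7 - 2) ≡ 17/5 mod 23. 5⁻¹ ≡ 14 (mod 23) since 5·14 = 70 ≡ 1, so λ ≡ 8.
  x = λ² - 2 - 7 = 64 - 9 ≡ 9; y = λ·(2 - 9) - 20 ≡ 16. → (9, 16)

(9, 16)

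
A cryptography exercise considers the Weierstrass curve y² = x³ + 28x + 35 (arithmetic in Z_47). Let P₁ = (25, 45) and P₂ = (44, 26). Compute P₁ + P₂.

(26, 3)

(25, 45) + (44, 26). λ = (26 - 45)/(44 - 25) ≡ 28/19 mod 47. 19⁻¹ ≡ 5 (mod 47) since 19·5 = 95 ≡ 1, so λ ≡ 46.
  x = λ² - 25 - 44 = 2116 - 69 ≡ 26; y = λ·(25 - 26) - 45 ≡ 3. → (26, 3)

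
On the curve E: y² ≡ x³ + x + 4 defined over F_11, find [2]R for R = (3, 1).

(3, 10)

tangent at (3, 1): λ = (3·3² + 1)/(2·1) ≡ 6/2. 2⁻¹ ≡ 6 (mod 11), so λ ≡ 6·6 ≡ 3.
  x = λ² - 3 - 3 = 9 - 6 ≡ 3; y = λ·(3 - 3) - 1 ≡ 10. → (3, 10)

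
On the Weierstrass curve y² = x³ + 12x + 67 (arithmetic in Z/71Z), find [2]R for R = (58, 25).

tangent at (58, 25): λ = (3·58² + 12)/(2·25) ≡ 22/50. 50⁻¹ ≡ 27 (mod 71) since 50·27 = 1350 ≡ 1, so λ ≡ 22·27 ≡ 26.
  x = λ² - 58 - 58 = 676 - 116 ≡ 63; y = λ·(58 - 63) - 25 ≡ 58. → (63, 58)

(63, 58)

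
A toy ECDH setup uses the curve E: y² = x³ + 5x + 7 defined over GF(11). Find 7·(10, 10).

(10, 1)

Write G = (10, 10).
Double-and-add on 7 = (111)₂. Start with G = (10, 10) for the leading 1-bit.
double: tangent at (10, 10): λ = (3·10² + 5)/(2·10) ≡ 8/9. 9⁻¹ ≡ 5 (mod 11), so λ ≡ 8·5 ≡ 7.
  x = λ² - 10 - 10 = 49 - 20 ≡ 7; y = λ·(10 - 7) - 10 ≡ 0. → (7, 0)
add G: (7, 0) + (10, 10). λ = (10 - 0)/(10 - 7) ≡ 10/3 mod 11. 3⁻¹ ≡ 4 (mod 11) since 3·4 = 12 ≡ 1, so λ ≡ 7.
  x = λ² - 7 - 10 = 49 - 17 ≡ 10; y = λ·(7 - 10) - 0 ≡ 1. → (10, 1)
double: tangent at (10, 1): λ = (3·10² + 5)/(2·1) ≡ 8/2. 2⁻¹ ≡ 6 (mod 11), so λ ≡ 8·6 ≡ 4.
  x = λ² - 10 - 10 = 16 - 20 ≡ 7; y = λ·(10 - 7) - 1 ≡ 0. → (7, 0)
add G: (7, 0) + (10, 10). λ = (10 - 0)/(10 - 7) ≡ 10/3 mod 11. 3⁻¹ ≡ 4 (mod 11), so λ ≡ 7.
  x = λ² - 7 - 10 = 49 - 17 ≡ 10; y = λ·(7 - 10) - 0 ≡ 1. → (10, 1)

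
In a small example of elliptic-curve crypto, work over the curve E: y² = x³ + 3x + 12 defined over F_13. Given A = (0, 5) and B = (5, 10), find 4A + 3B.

(1, 9)

First 4A:
Double-and-add on 4 = (100)₂. Start with A = (0, 5) for the leading 1-bit.
double: tangent at (0, 5): λ = (3·0² + 3)/(2·5) ≡ 3/10. 10⁻¹ ≡ 4 (mod 13), so λ ≡ 3·4 ≡ 12.
  x = λ² - 0 - 0 = 144 - 0 ≡ 1; y = λ·(0 - 1) - 5 ≡ 9. → (1, 9)
double: tangent at (1, 9): λ = (3·1² + 3)/(2·9) ≡ 6/5. 5⁻¹ ≡ 8 (mod 13), so λ ≡ 6·8 ≡ 9.
  x = λ² - 1 - 1 = 81 - 2 ≡ 1; y = λ·(1 - 1) - 9 ≡ 4. → (1, 4)
4A = (1, 4).
Next 3B:
Repeated addition: build up to 3B.
2B: tangent at (5, 10): λ = (3·5² + 3)/(2·10) ≡ 0/7. 7⁻¹ ≡ 2 (mod 13), so λ ≡ 0·2 ≡ 0.
  x = λ² - 5 - 5 = 0 - 10 ≡ 3; y = λ·(5 - 3) - 10 ≡ 3. → (3, 3)
3B: (3, 3) + (5, 10). λ = (10 - 3)/(5 - 3) ≡ 7/2 mod 13. 2⁻¹ ≡ 7 (mod 13), so λ ≡ 10.
  x = λ² - 3 - 5 = 100 - 8 ≡ 1; y = λ·(3 - 1) - 3 ≡ 4. → (1, 4)
3B = (1, 4).
Finally 4A + 3B:
tangent at (1, 4): λ = (3·1² + 3)/(2·4) ≡ 6/8. 8⁻¹ ≡ 5 (mod 13), so λ ≡ 6·5 ≡ 4.
  x = λ² - 1 - 1 = 16 - 2 ≡ 1; y = λ·(1 - 1) - 4 ≡ 9. → (1, 9)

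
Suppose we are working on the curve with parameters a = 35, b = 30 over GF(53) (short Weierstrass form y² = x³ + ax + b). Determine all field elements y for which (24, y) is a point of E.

15, 38

x³ + 35x + 30 = 14694 ≡ 13 (mod 53).
Square roots of 13 mod 53: 15 and 38 (since 15² = 225 ≡ 13).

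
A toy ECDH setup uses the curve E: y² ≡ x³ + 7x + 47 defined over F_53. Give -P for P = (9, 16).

-(9, 16) = (9, -16 mod 53) = (9, 37).

(9, 37)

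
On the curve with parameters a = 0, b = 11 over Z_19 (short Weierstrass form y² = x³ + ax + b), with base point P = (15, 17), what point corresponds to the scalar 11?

Repeated addition: build up to 11P.
2P: tangent at (15, 17): λ = (3·15² + 0)/(2·17) ≡ 10/15. 15⁻¹ ≡ 14 (mod 19) since 15·14 = 210 ≡ 1, so λ ≡ 10·14 ≡ 7.
  x = λ² - 15 - 15 = 49 - 30 ≡ 0; y = λ·(15 - 0) - 17 ≡ 12. → (0, 12)
3P: (0, 12) + (15, 17). λ = (17 - 12)/(15 - 0) ≡ 5/15 mod 19. 15⁻¹ ≡ 14 (mod 19), so λ ≡ 13.
  x = λ² - 0 - 15 = 169 - 15 ≡ 2; y = λ·(0 - 2) - 12 ≡ 0. → (2, 0)
4P: (2, 0) + (15, 17). λ = (17 - 0)/(15 - 2) ≡ 17/13 mod 19. 13⁻¹ ≡ 3 (mod 19), so λ ≡ 13.
  x = λ² - 2 - 15 = 169 - 17 ≡ 0; y = λ·(2 - 0) - 0 ≡ 7. → (0, 7)
5P: (0, 7) + (15, 17). λ = (17 - 7)/(15 - 0) ≡ 10/15 mod 19. 15⁻¹ ≡ 14 (mod 19), so λ ≡ 7.
  x = λ² - 0 - 15 = 49 - 15 ≡ 15; y = λ·(0 - 15) - 7 ≡ 2. → (15, 2)
6P: (15, 2) + (15, 17): same x and y₁ ≡ -y₂, so the sum is O.
7P: O + (15, 17) = (15, 17) (identity).
8P: tangent at (15, 17): λ = (3·15² + 0)/(2·17) ≡ 10/15. 15⁻¹ ≡ 14 (mod 19), so λ ≡ 10·14 ≡ 7.
  x = λ² - 15 - 15 = 49 - 30 ≡ 0; y = λ·(15 - 0) - 17 ≡ 12. → (0, 12)
9P: (0, 12) + (15, 17). λ = (17 - 12)/(15 - 0) ≡ 5/15 mod 19. 15⁻¹ ≡ 14 (mod 19), so λ ≡ 13.
  x = λ² - 0 - 15 = 169 - 15 ≡ 2; y = λ·(0 - 2) - 12 ≡ 0. → (2, 0)
10P: (2, 0) + (15, 17). λ = (17 - 0)/(15 - 2) ≡ 17/13 mod 19. 13⁻¹ ≡ 3 (mod 19), so λ ≡ 13.
  x = λ² - 2 - 15 = 169 - 17 ≡ 0; y = λ·(2 - 0) - 0 ≡ 7. → (0, 7)
11P: (0, 7) + (15, 17). λ = (17 - 7)/(15 - 0) ≡ 10/15 mod 19. 15⁻¹ ≡ 14 (mod 19), so λ ≡ 7.
  x = λ² - 0 - 15 = 49 - 15 ≡ 15; y = λ·(0 - 15) - 7 ≡ 2. → (15, 2)

(15, 2)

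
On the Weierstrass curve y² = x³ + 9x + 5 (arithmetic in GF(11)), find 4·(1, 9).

Write G = (1, 9).
Double-and-add on 4 = (100)₂. Start with G = (1, 9) for the leading 1-bit.
double: tangent at (1, 9): λ = (3·1² + 9)/(2·9) ≡ 1/7. 7⁻¹ ≡ 8 (mod 11) since 7·8 = 56 ≡ 1, so λ ≡ 1·8 ≡ 8.
  x = λ² - 1 - 1 = 64 - 2 ≡ 7; y = λ·(1 - 7) - 9 ≡ 9. → (7, 9)
double: tangent at (7, 9): λ = (3·7² + 9)/(2·9) ≡ 2/7. 7⁻¹ ≡ 8 (mod 11), so λ ≡ 2·8 ≡ 5.
  x = λ² - 7 - 7 = 25 - 14 ≡ 0; y = λ·(7 - 0) - 9 ≡ 4. → (0, 4)

(0, 4)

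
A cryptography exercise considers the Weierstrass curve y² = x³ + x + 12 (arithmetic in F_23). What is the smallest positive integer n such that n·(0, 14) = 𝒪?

2P: tangent at (0, 14): λ = (3·0² + 1)/(2·14) ≡ 1/5. 5⁻¹ ≡ 14 (mod 23), so λ ≡ 1·14 ≡ 14.
  x = λ² - 0 - 0 = 196 - 0 ≡ 12; y = λ·(0 - 12) - 14 ≡ 2. → (12, 2)
3P: (12, 2) + (0, 14). λ = (14 - 2)/(0 - 12) ≡ 12/11 mod 23. 11⁻¹ ≡ 21 (mod 23), so λ ≡ 22.
  x = λ² - 12 - 0 = 484 - 12 ≡ 12; y = λ·(12 - 12) - 2 ≡ 21. → (12, 21)
4P: (12, 21) + (0, 14). λ = (14 - 21)/(0 - 12) ≡ 16/11 mod 23. 11⁻¹ ≡ 21 (mod 23) since 11·21 = 231 ≡ 1, so λ ≡ 14.
  x = λ² - 12 - 0 = 196 - 12 ≡ 0; y = λ·(12 - 0) - 21 ≡ 9. → (0, 9)
5P: (0, 9) + (0, 14): same x and y₁ ≡ -y₂, so the sum is 𝒪.
5P = 𝒪, so the order is 5.

5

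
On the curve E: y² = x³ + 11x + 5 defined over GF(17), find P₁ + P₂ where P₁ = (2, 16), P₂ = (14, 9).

(2, 16) + (14, 9). λ = (9 - 16)/(14 - 2) ≡ 10/12 mod 17. 12⁻¹ ≡ 10 (mod 17), so λ ≡ 15.
  x = λ² - 2 - 14 = 225 - 16 ≡ 5; y = λ·(2 - 5) - 16 ≡ 7. → (5, 7)

(5, 7)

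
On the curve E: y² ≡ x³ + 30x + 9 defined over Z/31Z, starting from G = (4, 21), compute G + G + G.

(17, 10)

Repeated addition: build up to 3G.
2G: tangent at (4, 21): λ = (3·4² + 30)/(2·21) ≡ 16/11. 11⁻¹ ≡ 17 (mod 31), so λ ≡ 16·17 ≡ 24.
  x = λ² - 4 - 4 = 576 - 8 ≡ 10; y = λ·(4 - 10) - 21 ≡ 21. → (10, 21)
3G: (10, 21) + (4, 21). λ = (21 - 21)/(4 - 10) ≡ 0/25 mod 31. 25⁻¹ ≡ 5 (mod 31), so λ ≡ 0.
  x = λ² - 10 - 4 = 0 - 14 ≡ 17; y = λ·(10 - 17) - 21 ≡ 10. → (17, 10)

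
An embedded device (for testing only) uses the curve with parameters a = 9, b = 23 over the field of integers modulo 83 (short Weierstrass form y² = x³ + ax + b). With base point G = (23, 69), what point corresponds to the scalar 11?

(33, 22)

Double-and-add on 11 = (1011)₂. Start with G = (23, 69) for the leading 1-bit.
double: tangent at (23, 69): λ = (3·23² + 9)/(2·69) ≡ 19/55. 55⁻¹ ≡ 80 (mod 83) since 55·80 = 4400 ≡ 1, so λ ≡ 19·80 ≡ 26.
  x = λ² - 23 - 23 = 676 - 46 ≡ 49; y = λ·(23 - 49) - 69 ≡ 2. → (49, 2)
double: tangent at (49, 2): λ = (3·49² + 9)/(2·2) ≡ 74/4. 4⁻¹ ≡ 21 (mod 83), so λ ≡ 74·21 ≡ 60.
  x = λ² - 49 - 49 = 3600 - 98 ≡ 16; y = λ·(49 - 16) - 2 ≡ 69. → (16, 69)
add G: (16, 69) + (23, 69). λ = (69 - 69)/(23 - 16) ≡ 0/7 mod 83. 7⁻¹ ≡ 12 (mod 83), so λ ≡ 0.
  x = λ² - 16 - 23 = 0 - 39 ≡ 44; y = λ·(16 - 44) - 69 ≡ 14. → (44, 14)
double: tangent at (44, 14): λ = (3·44² + 9)/(2·14) ≡ 7/28. 28⁻¹ ≡ 3 (mod 83) since 28·3 = 84 ≡ 1, so λ ≡ 7·3 ≡ 21.
  x = λ² - 44 - 44 = 441 - 88 ≡ 21; y = λ·(44 - 21) - 14 ≡ 54. → (21, 54)
add G: (21, 54) + (23, 69). λ = (69 - 54)/(23 - 21) ≡ 15/2 mod 83. 2⁻¹ ≡ 42 (mod 83), so λ ≡ 49.
  x = λ² - 21 - 23 = 2401 - 44 ≡ 33; y = λ·(21 - 33) - 54 ≡ 22. → (33, 22)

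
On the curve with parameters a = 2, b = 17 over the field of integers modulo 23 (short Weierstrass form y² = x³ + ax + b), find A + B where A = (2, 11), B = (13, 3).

(11, 6)

(2, 11) + (13, 3). λ = (3 - 11)/(13 - 2) ≡ 15/11 mod 23. 11⁻¹ ≡ 21 (mod 23), so λ ≡ 16.
  x = λ² - 2 - 13 = 256 - 15 ≡ 11; y = λ·(2 - 11) - 11 ≡ 6. → (11, 6)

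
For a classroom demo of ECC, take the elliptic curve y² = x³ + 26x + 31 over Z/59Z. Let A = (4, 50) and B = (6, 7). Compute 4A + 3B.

(31, 40)

First 4A:
Repeated addition: build up to 4A.
2A: tangent at (4, 50): λ = (3·4² + 26)/(2·50) ≡ 15/41. 41⁻¹ ≡ 36 (mod 59) since 41·36 = 1476 ≡ 1, so λ ≡ 15·36 ≡ 9.
  x = λ² - 4 - 4 = 81 - 8 ≡ 14; y = λ·(4 - 14) - 50 ≡ 37. → (14, 37)
3A: (14, 37) + (4, 50). λ = (50 - 37)/(4 - 14) ≡ 13/49 mod 59. 49⁻¹ ≡ 53 (mod 59) since 49·53 = 2597 ≡ 1, so λ ≡ 40.
  x = λ² - 14 - 4 = 1600 - 18 ≡ 48; y = λ·(14 - 48) - 37 ≡ 19. → (48, 19)
4A: (48, 19) + (4, 50). λ = (50 - 19)/(4 - 48) ≡ 31/15 mod 59. 15⁻¹ ≡ 4 (mod 59) since 15·4 = 60 ≡ 1, so λ ≡ 6.
  x = λ² - 48 - 4 = 36 - 52 ≡ 43; y = λ·(48 - 43) - 19 ≡ 11. → (43, 11)
4A = (43, 11).
Next 3B:
Repeated addition: build up to 3B.
2B: tangent at (6, 7): λ = (3·6² + 26)/(2·7) ≡ 16/14. 14⁻¹ ≡ 38 (mod 59), so λ ≡ 16·38 ≡ 18.
  x = λ² - 6 - 6 = 324 - 12 ≡ 17; y = λ·(6 - 17) - 7 ≡ 31. → (17, 31)
3B: (17, 31) + (6, 7). λ = (7 - 31)/(6 - 17) ≡ 35/48 mod 59. 48⁻¹ ≡ 16 (mod 59) since 48·16 = 768 ≡ 1, so λ ≡ 29.
  x = λ² - 17 - 6 = 841 - 23 ≡ 51; y = λ·(17 - 51) - 31 ≡ 45. → (51, 45)
3B = (51, 45).
Finally 4A + 3B:
(43, 11) + (51, 45). λ = (45 - 11)/(51 - 43) ≡ 34/8 mod 59. 8⁻¹ ≡ 37 (mod 59) since 8·37 = 296 ≡ 1, so λ ≡ 19.
  x = λ² - 43 - 51 = 361 - 94 ≡ 31; y = λ·(43 - 31) - 11 ≡ 40. → (31, 40)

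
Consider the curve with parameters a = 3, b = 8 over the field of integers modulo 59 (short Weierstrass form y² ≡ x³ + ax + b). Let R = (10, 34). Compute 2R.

(58, 2)

tangent at (10, 34): λ = (3·10² + 3)/(2·34) ≡ 8/9. 9⁻¹ ≡ 46 (mod 59) since 9·46 = 414 ≡ 1, so λ ≡ 8·46 ≡ 14.
  x = λ² - 10 - 10 = 196 - 20 ≡ 58; y = λ·(10 - 58) - 34 ≡ 2. → (58, 2)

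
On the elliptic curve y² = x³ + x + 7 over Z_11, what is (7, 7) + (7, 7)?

(1, 3)

tangent at (7, 7): λ = (3·7² + 1)/(2·7) ≡ 5/3. 3⁻¹ ≡ 4 (mod 11) since 3·4 = 12 ≡ 1, so λ ≡ 5·4 ≡ 9.
  x = λ² - 7 - 7 = 81 - 14 ≡ 1; y = λ·(7 - 1) - 7 ≡ 3. → (1, 3)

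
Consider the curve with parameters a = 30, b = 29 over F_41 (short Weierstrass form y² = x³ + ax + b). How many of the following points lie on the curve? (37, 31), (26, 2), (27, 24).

0

(37, 31): 31² ≡ 18, rhs ≡ 9 → off.
(26, 2): 2² ≡ 4, rhs ≡ 17 → off.
(27, 24): 24² ≡ 2, rhs ≡ 22 → off.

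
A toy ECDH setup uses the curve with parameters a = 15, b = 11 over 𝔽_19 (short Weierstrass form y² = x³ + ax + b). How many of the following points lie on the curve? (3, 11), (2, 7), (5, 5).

(3, 11): 11² ≡ 7, rhs ≡ 7 → on.
(2, 7): 7² ≡ 11, rhs ≡ 11 → on.
(5, 5): 5² ≡ 6, rhs ≡ 2 → off.

2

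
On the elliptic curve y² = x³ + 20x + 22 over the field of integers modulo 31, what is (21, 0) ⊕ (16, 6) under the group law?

(19, 10)

(21, 0) + (16, 6). λ = (6 - 0)/(16 - 21) ≡ 6/26 mod 31. 26⁻¹ ≡ 6 (mod 31), so λ ≡ 5.
  x = λ² - 21 - 16 = 25 - 37 ≡ 19; y = λ·(21 - 19) - 0 ≡ 10. → (19, 10)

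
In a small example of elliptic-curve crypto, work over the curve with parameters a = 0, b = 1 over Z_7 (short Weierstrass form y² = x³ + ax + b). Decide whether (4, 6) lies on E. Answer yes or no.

y² = 6² ≡ 1; x³ + 0x + 1 = 65 ≡ 2 (mod 7). 1 ≠ 2.

no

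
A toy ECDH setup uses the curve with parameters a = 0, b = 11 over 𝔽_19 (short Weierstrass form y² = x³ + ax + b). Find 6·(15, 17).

Write P = (15, 17).
Repeated addition: build up to 6P.
2P: tangent at (15, 17): λ = (3·15² + 0)/(2·17) ≡ 10/15. 15⁻¹ ≡ 14 (mod 19), so λ ≡ 10·14 ≡ 7.
  x = λ² - 15 - 15 = 49 - 30 ≡ 0; y = λ·(15 - 0) - 17 ≡ 12. → (0, 12)
3P: (0, 12) + (15, 17). λ = (17 - 12)/(15 - 0) ≡ 5/15 mod 19. 15⁻¹ ≡ 14 (mod 19), so λ ≡ 13.
  x = λ² - 0 - 15 = 169 - 15 ≡ 2; y = λ·(0 - 2) - 12 ≡ 0. → (2, 0)
4P: (2, 0) + (15, 17). λ = (17 - 0)/(15 - 2) ≡ 17/13 mod 19. 13⁻¹ ≡ 3 (mod 19), so λ ≡ 13.
  x = λ² - 2 - 15 = 169 - 17 ≡ 0; y = λ·(2 - 0) - 0 ≡ 7. → (0, 7)
5P: (0, 7) + (15, 17). λ = (17 - 7)/(15 - 0) ≡ 10/15 mod 19. 15⁻¹ ≡ 14 (mod 19) since 15·14 = 210 ≡ 1, so λ ≡ 7.
  x = λ² - 0 - 15 = 49 - 15 ≡ 15; y = λ·(0 - 15) - 7 ≡ 2. → (15, 2)
6P: (15, 2) + (15, 17): same x and y₁ ≡ -y₂, so the sum is O.

O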